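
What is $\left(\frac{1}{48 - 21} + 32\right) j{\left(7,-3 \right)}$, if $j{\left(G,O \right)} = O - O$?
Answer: $0$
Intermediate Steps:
$j{\left(G,O \right)} = 0$
$\left(\frac{1}{48 - 21} + 32\right) j{\left(7,-3 \right)} = \left(\frac{1}{48 - 21} + 32\right) 0 = \left(\frac{1}{27} + 32\right) 0 = \frac{865}{27} \cdot 0 = 0$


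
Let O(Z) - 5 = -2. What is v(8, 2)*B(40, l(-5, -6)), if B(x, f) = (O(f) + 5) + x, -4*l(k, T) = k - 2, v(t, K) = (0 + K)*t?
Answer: 768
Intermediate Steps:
v(t, K) = K*t
l(k, T) = 1/2 - k/4 (l(k, T) = -(k - 2)/4 = -(-2 + k)/4 = 1/2 - k/4)
O(Z) = 3 (O(Z) = 5 - 2 = 3)
B(x, f) = 8 + x (B(x, f) = (3 + 5) + x = 8 + x)
v(8, 2)*B(40, l(-5, -6)) = (2*8)*(8 + 40) = 16*48 = 768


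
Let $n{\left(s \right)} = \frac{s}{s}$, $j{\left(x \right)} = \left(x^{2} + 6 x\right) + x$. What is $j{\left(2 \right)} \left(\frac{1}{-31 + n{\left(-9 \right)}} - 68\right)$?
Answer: $- \frac{6123}{5} \approx -1224.6$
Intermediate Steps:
$j{\left(x \right)} = x^{2} + 7 x$
$n{\left(s \right)} = 1$
$j{\left(2 \right)} \left(\frac{1}{-31 + n{\left(-9 \right)}} - 68\right) = 2 \left(7 + 2\right) \left(\frac{1}{-31 + 1} - 68\right) = 2 \cdot 9 \left(\frac{1}{-30} - 68\right) = 18 \left(- \frac{1}{30} - 68\right) = 18 \left(- \frac{2041}{30}\right) = - \frac{6123}{5}$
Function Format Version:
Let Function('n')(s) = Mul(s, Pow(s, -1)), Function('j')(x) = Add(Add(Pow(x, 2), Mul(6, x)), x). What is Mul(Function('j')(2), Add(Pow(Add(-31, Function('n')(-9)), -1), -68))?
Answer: Rational(-6123, 5) ≈ -1224.6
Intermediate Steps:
Function('j')(x) = Add(Pow(x, 2), Mul(7, x))
Function('n')(s) = 1
Mul(Function('j')(2), Add(Pow(Add(-31, Function('n')(-9)), -1), -68)) = Mul(Mul(2, Add(7, 2)), Add(Pow(Add(-31, 1), -1), -68)) = Mul(Mul(2, 9), Add(Pow(-30, -1), -68)) = Mul(18, Add(Rational(-1, 30), -68)) = Mul(18, Rational(-2041, 30)) = Rational(-6123, 5)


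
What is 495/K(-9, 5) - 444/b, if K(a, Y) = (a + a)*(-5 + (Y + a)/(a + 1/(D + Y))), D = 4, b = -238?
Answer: 1748/221 ≈ 7.9095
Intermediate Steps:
K(a, Y) = 2*a*(-5 + (Y + a)/(a + 1/(4 + Y))) (K(a, Y) = (a + a)*(-5 + (Y + a)/(a + 1/(4 + Y))) = (2*a)*(-5 + (Y + a)/(a + 1/(4 + Y))) = 2*a*(-5 + (Y + a)/(a + 1/(4 + Y))))
495/K(-9, 5) - 444/b = 495/((2*(-9)*(-5 + 5² - 16*(-9) + 4*5 - 4*5*(-9))/(1 + 4*(-9) + 5*(-9)))) - 444/(-238) = 495/((2*(-9)*(-5 + 25 + 144 + 20 + 180)/(1 - 36 - 45))) - 444*(-1/238) = 495/((2*(-9)*364/(-80))) + 222/119 = 495/((2*(-9)*(-1/80)*364)) + 222/119 = 495/(819/10) + 222/119 = 495*(10/819) + 222/119 = 550/91 + 222/119 = 1748/221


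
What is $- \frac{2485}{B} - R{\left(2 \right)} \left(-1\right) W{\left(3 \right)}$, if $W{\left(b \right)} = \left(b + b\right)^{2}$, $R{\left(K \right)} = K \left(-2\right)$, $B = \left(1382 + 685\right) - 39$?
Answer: $- \frac{294517}{2028} \approx -145.23$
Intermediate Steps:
$B = 2028$ ($B = 2067 - 39 = 2028$)
$R{\left(K \right)} = - 2 K$
$W{\left(b \right)} = 4 b^{2}$ ($W{\left(b \right)} = \left(2 b\right)^{2} = 4 b^{2}$)
$- \frac{2485}{B} - R{\left(2 \right)} \left(-1\right) W{\left(3 \right)} = - \frac{2485}{2028} - \left(-2\right) 2 \left(-1\right) 4 \cdot 3^{2} = \left(-2485\right) \frac{1}{2028} - \left(-4\right) \left(-1\right) 4 \cdot 9 = - \frac{2485}{2028} - 4 \cdot 36 = - \frac{2485}{2028} - 144 = - \frac{294517}{2028}$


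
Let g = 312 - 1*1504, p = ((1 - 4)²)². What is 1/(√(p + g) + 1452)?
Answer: 132/191765 - I*√1111/2109415 ≈ 0.00068834 - 1.5801e-5*I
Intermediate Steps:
p = 81 (p = ((-3)²)² = 9² = 81)
g = -1192 (g = 312 - 1504 = -1192)
1/(√(p + g) + 1452) = 1/(√(81 - 1192) + 1452) = 1/(√(-1111) + 1452) = 1/(I*√1111 + 1452) = 1/(1452 + I*√1111)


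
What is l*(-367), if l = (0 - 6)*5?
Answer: 11010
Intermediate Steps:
l = -30 (l = -6*5 = -30)
l*(-367) = -30*(-367) = 11010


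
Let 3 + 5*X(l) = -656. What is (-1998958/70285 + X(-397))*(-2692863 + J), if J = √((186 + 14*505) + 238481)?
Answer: 30328426087623/70285 - 11262521*√245737/70285 ≈ 4.3143e+8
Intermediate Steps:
X(l) = -659/5 (X(l) = -⅗ + (⅕)*(-656) = -⅗ - 656/5 = -659/5)
J = √245737 (J = √((186 + 7070) + 238481) = √(7256 + 238481) = √245737 ≈ 495.72)
(-1998958/70285 + X(-397))*(-2692863 + J) = (-1998958/70285 - 659/5)*(-2692863 + √245737) = -11262521*(-2692863 + √245737)/70285 = 30328426087623/70285 - 11262521*√245737/70285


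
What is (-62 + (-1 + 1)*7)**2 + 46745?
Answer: 50589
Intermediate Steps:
(-62 + (-1 + 1)*7)**2 + 46745 = (-62 + 0*7)**2 + 46745 = (-62 + 0)**2 + 46745 = (-62)**2 + 46745 = 3844 + 46745 = 50589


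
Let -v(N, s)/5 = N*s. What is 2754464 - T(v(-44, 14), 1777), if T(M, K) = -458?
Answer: 2754922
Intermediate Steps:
v(N, s) = -5*N*s
2754464 - T(v(-44, 14), 1777) = 2754464 - 1*(-458) = 2754464 + 458 = 2754922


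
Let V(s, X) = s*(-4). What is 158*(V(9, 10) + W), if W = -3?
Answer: -6162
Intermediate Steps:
V(s, X) = -4*s
158*(V(9, 10) + W) = 158*(-4*9 - 3) = 158*(-36 - 3) = 158*(-39) = -6162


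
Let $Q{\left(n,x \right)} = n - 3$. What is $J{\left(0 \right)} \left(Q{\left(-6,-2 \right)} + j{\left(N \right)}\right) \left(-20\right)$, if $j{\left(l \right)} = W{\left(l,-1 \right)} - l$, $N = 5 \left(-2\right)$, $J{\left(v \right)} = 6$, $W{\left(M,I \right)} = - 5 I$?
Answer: $-720$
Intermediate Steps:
$Q{\left(n,x \right)} = -3 + n$ ($Q{\left(n,x \right)} = n - 3 = -3 + n$)
$N = -10$
$j{\left(l \right)} = 5 - l$ ($j{\left(l \right)} = \left(-5\right) \left(-1\right) - l = 5 - l$)
$J{\left(0 \right)} \left(Q{\left(-6,-2 \right)} + j{\left(N \right)}\right) \left(-20\right) = 6 \left(\left(-3 - 6\right) + \left(5 - -10\right)\right) \left(-20\right) = 6 \left(-9 + \left(5 + 10\right)\right) \left(-20\right) = 6 \left(-9 + 15\right) \left(-20\right) = 6 \cdot 6 \left(-20\right) = 6 \left(-120\right) = -720$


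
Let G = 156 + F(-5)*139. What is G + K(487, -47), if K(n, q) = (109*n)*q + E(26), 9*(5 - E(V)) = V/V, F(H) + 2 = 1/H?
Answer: -112277066/45 ≈ -2.4950e+6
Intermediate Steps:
F(H) = -2 + 1/H
E(V) = 44/9 (E(V) = 5 - V/(9*V) = 5 - ⅑*1 = 5 - ⅑ = 44/9)
K(n, q) = 44/9 + 109*n*q (K(n, q) = (109*n)*q + 44/9 = 109*n*q + 44/9 = 44/9 + 109*n*q)
G = -749/5 (G = 156 + (-2 + 1/(-5))*139 = 156 + (-2 - ⅕)*139 = 156 - 11/5*139 = 156 - 1529/5 = -749/5 ≈ -149.80)
G + K(487, -47) = -749/5 + (44/9 + 109*487*(-47)) = -749/5 + (44/9 - 2494901) = -749/5 - 22454065/9 = -112277066/45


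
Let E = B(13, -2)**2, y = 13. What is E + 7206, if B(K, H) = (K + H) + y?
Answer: 7782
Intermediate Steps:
B(K, H) = 13 + H + K (B(K, H) = (K + H) + 13 = (H + K) + 13 = 13 + H + K)
E = 576 (E = (13 - 2 + 13)**2 = 24**2 = 576)
E + 7206 = 576 + 7206 = 7782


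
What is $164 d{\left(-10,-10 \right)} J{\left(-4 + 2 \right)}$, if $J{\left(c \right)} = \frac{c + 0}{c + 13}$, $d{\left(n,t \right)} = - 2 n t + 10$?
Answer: $\frac{62320}{11} \approx 5665.5$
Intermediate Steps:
$d{\left(n,t \right)} = 10 - 2 n t$ ($d{\left(n,t \right)} = - 2 n t + 10 = 10 - 2 n t$)
$J{\left(c \right)} = \frac{c}{13 + c}$
$164 d{\left(-10,-10 \right)} J{\left(-4 + 2 \right)} = 164 \left(10 - \left(-20\right) \left(-10\right)\right) \frac{-4 + 2}{13 + \left(-4 + 2\right)} = 164 \left(10 - 200\right) \left(- \frac{2}{13 - 2}\right) = 164 \left(-190\right) \left(- \frac{2}{11}\right) = - 31160 \left(\left(-2\right) \frac{1}{11}\right) = \left(-31160\right) \left(- \frac{2}{11}\right) = \frac{62320}{11}$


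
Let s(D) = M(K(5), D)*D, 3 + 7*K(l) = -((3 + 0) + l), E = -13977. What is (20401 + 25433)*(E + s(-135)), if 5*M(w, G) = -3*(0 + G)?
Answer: -1141816608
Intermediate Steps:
K(l) = -6/7 - l/7 (K(l) = -3/7 + (-((3 + 0) + l))/7 = -3/7 + (-(3 + l))/7 = -3/7 + (-3 - l)/7 = -3/7 + (-3/7 - l/7) = -6/7 - l/7)
M(w, G) = -3*G/5 (M(w, G) = (-3*(0 + G))/5 = (-3*G)/5 = -3*G/5)
s(D) = -3*D**2/5 (s(D) = (-3*D/5)*D = -3*D**2/5)
(20401 + 25433)*(E + s(-135)) = (20401 + 25433)*(-13977 - 3/5*(-135)**2) = 45834*(-13977 - 3/5*18225) = 45834*(-13977 - 10935) = 45834*(-24912) = -1141816608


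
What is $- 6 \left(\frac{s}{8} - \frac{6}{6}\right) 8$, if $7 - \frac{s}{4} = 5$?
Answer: $0$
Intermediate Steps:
$s = 8$ ($s = 28 - 20 = 8$)
$- 6 \left(\frac{s}{8} - \frac{6}{6}\right) 8 = - 6 \left(\frac{8}{8} - \frac{6}{6}\right) 8 = - 6 \left(8 \cdot \frac{1}{8} - 1\right) 8 = - 6 \left(1 - 1\right) 8 = \left(-6\right) 0 \cdot 8 = 0 \cdot 8 = 0$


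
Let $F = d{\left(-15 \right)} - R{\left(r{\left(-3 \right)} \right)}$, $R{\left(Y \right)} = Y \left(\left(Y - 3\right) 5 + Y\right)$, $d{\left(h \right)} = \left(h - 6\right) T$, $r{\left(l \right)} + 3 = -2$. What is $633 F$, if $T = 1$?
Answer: $-155718$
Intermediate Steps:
$r{\left(l \right)} = -5$ ($r{\left(l \right)} = -3 - 2 = -5$)
$d{\left(h \right)} = -6 + h$ ($d{\left(h \right)} = \left(h - 6\right) 1 = \left(-6 + h\right) 1 = -6 + h$)
$R{\left(Y \right)} = Y \left(-15 + 6 Y\right)$ ($R{\left(Y \right)} = Y \left(\left(-3 + Y\right) 5 + Y\right) = Y \left(\left(-15 + 5 Y\right) + Y\right) = Y \left(-15 + 6 Y\right)$)
$F = -246$ ($F = \left(-6 - 15\right) - 3 \left(-5\right) \left(-5 + 2 \left(-5\right)\right) = -21 - 3 \left(-5\right) \left(-5 - 10\right) = -21 - 3 \left(-5\right) \left(-15\right) = -21 - 225 = -246$)
$633 F = 633 \left(-246\right) = -155718$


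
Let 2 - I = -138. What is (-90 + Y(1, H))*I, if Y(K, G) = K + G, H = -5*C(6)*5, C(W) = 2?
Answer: -19460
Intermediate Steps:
I = 140 (I = 2 - 1*(-138) = 2 + 138 = 140)
H = -50 (H = -5*2*5 = -10*5 = -50)
Y(K, G) = G + K
(-90 + Y(1, H))*I = (-90 + (-50 + 1))*140 = (-90 - 49)*140 = -139*140 = -19460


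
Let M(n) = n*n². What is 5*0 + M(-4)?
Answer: -64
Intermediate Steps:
M(n) = n³
5*0 + M(-4) = 5*0 + (-4)³ = 0 - 64 = -64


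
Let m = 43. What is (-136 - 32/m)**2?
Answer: 34574400/1849 ≈ 18699.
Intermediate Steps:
(-136 - 32/m)**2 = (-136 - 32/43)**2 = (-5880/43)**2 = 34574400/1849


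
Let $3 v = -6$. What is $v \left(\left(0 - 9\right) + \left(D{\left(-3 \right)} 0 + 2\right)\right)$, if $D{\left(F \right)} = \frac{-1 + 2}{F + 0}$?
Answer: $14$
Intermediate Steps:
$v = -2$ ($v = \frac{1}{3} \left(-6\right) = -2$)
$D{\left(F \right)} = \frac{1}{F}$ ($D{\left(F \right)} = 1 \frac{1}{F} = \frac{1}{F}$)
$v \left(\left(0 - 9\right) + \left(D{\left(-3 \right)} 0 + 2\right)\right) = - 2 \left(\left(0 - 9\right) + \left(\frac{1}{-3} \cdot 0 + 2\right)\right) = - 2 \left(\left(0 - 9\right) + \left(\left(- \frac{1}{3}\right) 0 + 2\right)\right) = - 2 \left(-9 + \left(0 + 2\right)\right) = - 2 \left(-9 + 2\right) = \left(-2\right) \left(-7\right) = 14$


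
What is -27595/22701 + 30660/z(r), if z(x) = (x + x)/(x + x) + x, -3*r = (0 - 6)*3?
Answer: 99402785/22701 ≈ 4378.8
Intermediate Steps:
r = 6 (r = -(0 - 6)*3/3 = -(-2)*3 = -⅓*(-18) = 6)
z(x) = 1 + x (z(x) = (2*x)/((2*x)) + x = (2*x)*(1/(2*x)) + x = 1 + x)
-27595/22701 + 30660/z(r) = -27595/22701 + 30660/(1 + 6) = -27595*1/22701 + 30660/7 = -27595/22701 + 30660*(⅐) = -27595/22701 + 4380 = 99402785/22701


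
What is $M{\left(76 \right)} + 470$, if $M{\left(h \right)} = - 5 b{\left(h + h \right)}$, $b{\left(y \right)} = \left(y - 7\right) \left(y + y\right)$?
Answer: $-219930$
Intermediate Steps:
$b{\left(y \right)} = 2 y \left(-7 + y\right)$ ($b{\left(y \right)} = \left(-7 + y\right) 2 y = 2 y \left(-7 + y\right)$)
$M{\left(h \right)} = - 20 h \left(-7 + 2 h\right)$ ($M{\left(h \right)} = - 5 \cdot 2 \left(h + h\right) \left(-7 + \left(h + h\right)\right) = - 5 \cdot 2 \cdot 2 h \left(-7 + 2 h\right) = - 5 \cdot 4 h \left(-7 + 2 h\right) = - 20 h \left(-7 + 2 h\right)$)
$M{\left(76 \right)} + 470 = 20 \cdot 76 \left(7 - 152\right) + 470 = 20 \cdot 76 \left(-145\right) + 470 = -220400 + 470 = -219930$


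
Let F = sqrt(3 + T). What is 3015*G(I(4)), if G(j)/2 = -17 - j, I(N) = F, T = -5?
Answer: -102510 - 6030*I*sqrt(2) ≈ -1.0251e+5 - 8527.7*I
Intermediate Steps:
F = I*sqrt(2) (F = sqrt(3 - 5) = sqrt(-2) = I*sqrt(2) ≈ 1.4142*I)
I(N) = I*sqrt(2)
G(j) = -34 - 2*j (G(j) = 2*(-17 - j) = -34 - 2*j)
3015*G(I(4)) = 3015*(-34 - 2*I*sqrt(2)) = -102510 - 6030*I*sqrt(2)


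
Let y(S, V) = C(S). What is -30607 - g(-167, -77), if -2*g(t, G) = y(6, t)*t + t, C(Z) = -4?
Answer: -60713/2 ≈ -30357.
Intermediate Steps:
y(S, V) = -4
g(t, G) = 3*t/2 (g(t, G) = -(-4*t + t)/2 = -(-3)*t/2 = 3*t/2)
-30607 - g(-167, -77) = -30607 - 3*(-167)/2 = -30607 - 1*(-501/2) = -30607 + 501/2 = -60713/2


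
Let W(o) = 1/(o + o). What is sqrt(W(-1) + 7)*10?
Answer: 5*sqrt(26) ≈ 25.495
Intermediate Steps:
W(o) = 1/(2*o)
sqrt(W(-1) + 7)*10 = sqrt((1/2)/(-1) + 7)*10 = sqrt((1/2)*(-1) + 7)*10 = sqrt(-1/2 + 7)*10 = sqrt(13/2)*10 = (sqrt(26)/2)*10 = 5*sqrt(26)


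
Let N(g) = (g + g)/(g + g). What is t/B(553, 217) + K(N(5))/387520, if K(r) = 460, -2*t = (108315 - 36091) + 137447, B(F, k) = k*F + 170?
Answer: -2028528715/2328433296 ≈ -0.87120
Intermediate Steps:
B(F, k) = 170 + F*k (B(F, k) = F*k + 170 = 170 + F*k)
t = -209671/2 (t = -((108315 - 36091) + 137447)/2 = -(72224 + 137447)/2 = -1/2*209671 = -209671/2 ≈ -1.0484e+5)
N(g) = 1 (N(g) = (2*g)/((2*g)) = (2*g)*(1/(2*g)) = 1)
t/B(553, 217) + K(N(5))/387520 = -209671/(2*(170 + 553*217)) + 460/387520 = -209671/(2*(170 + 120001)) + 460*(1/387520) = -209671/2/120171 + 23/19376 = -209671/2*1/120171 + 23/19376 = -209671/240342 + 23/19376 = -2028528715/2328433296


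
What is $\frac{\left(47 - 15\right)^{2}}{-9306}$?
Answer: $- \frac{512}{4653} \approx -0.11004$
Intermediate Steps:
$\frac{\left(47 - 15\right)^{2}}{-9306} = \left(47 - 15\right)^{2} \left(- \frac{1}{9306}\right) = 32^{2} \left(- \frac{1}{9306}\right) = 1024 \left(- \frac{1}{9306}\right) = - \frac{512}{4653}$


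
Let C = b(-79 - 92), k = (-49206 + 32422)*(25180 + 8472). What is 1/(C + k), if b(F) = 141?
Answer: -1/564815027 ≈ -1.7705e-9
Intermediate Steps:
k = -564815168 (k = -16784*33652 = -564815168)
C = 141
1/(C + k) = 1/(141 - 564815168) = 1/(-564815027) = -1/564815027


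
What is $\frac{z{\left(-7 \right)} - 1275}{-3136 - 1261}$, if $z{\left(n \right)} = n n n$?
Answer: $\frac{1618}{4397} \approx 0.36798$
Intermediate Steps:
$z{\left(n \right)} = n^{3}$ ($z{\left(n \right)} = n^{2} n = n^{3}$)
$\frac{z{\left(-7 \right)} - 1275}{-3136 - 1261} = \frac{\left(-7\right)^{3} - 1275}{-3136 - 1261} = \frac{-343 - 1275}{-4397} = \left(-1618\right) \left(- \frac{1}{4397}\right) = \frac{1618}{4397}$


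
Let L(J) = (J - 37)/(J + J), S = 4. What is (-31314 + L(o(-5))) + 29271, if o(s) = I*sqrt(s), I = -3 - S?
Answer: -4085/2 - 37*I*sqrt(5)/70 ≈ -2042.5 - 1.1819*I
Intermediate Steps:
I = -7 (I = -3 - 1*4 = -3 - 4 = -7)
o(s) = -7*sqrt(s)
L(J) = (-37 + J)/(2*J) (L(J) = (-37 + J)/((2*J)) = (-37 + J)*(1/(2*J)) = (-37 + J)/(2*J))
(-31314 + L(o(-5))) + 29271 = (-31314 + (-37 - 7*I*sqrt(5))/(2*((-7*I*sqrt(5))))) + 29271 = (-31314 + (I*sqrt(5)/35)*(-37 - 7*I*sqrt(5))/2) + 29271 = (-31314 + I*sqrt(5)*(-37 - 7*I*sqrt(5))/70) + 29271 = -2043 + I*sqrt(5)*(-37 - 7*I*sqrt(5))/70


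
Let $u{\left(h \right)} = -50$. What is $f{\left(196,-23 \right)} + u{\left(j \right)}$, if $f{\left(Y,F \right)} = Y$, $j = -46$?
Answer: $146$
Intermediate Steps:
$f{\left(196,-23 \right)} + u{\left(j \right)} = 196 - 50 = 146$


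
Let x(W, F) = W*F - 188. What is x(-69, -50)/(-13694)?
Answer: -1631/6847 ≈ -0.23821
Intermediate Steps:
x(W, F) = -188 + F*W (x(W, F) = F*W - 188 = -188 + F*W)
x(-69, -50)/(-13694) = (-188 - 50*(-69))/(-13694) = (-188 + 3450)*(-1/13694) = 3262*(-1/13694) = -1631/6847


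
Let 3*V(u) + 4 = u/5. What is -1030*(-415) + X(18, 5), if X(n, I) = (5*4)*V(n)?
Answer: 1282342/3 ≈ 4.2745e+5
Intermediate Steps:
V(u) = -4/3 + u/15 (V(u) = -4/3 + (u/5)/3 = -4/3 + u/15)
X(n, I) = -80/3 + 4*n/3 (X(n, I) = (5*4)*(-4/3 + n/15) = 20*(-4/3 + n/15) = -80/3 + 4*n/3)
-1030*(-415) + X(18, 5) = -1030*(-415) + (-80/3 + (4/3)*18) = 427450 + (-80/3 + 24) = 427450 - 8/3 = 1282342/3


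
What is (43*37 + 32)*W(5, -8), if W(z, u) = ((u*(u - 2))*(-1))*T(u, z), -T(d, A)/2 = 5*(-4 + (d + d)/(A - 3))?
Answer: -15580800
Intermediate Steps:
T(d, A) = 40 - 20*d/(-3 + A) (T(d, A) = -10*(-4 + (d + d)/(A - 3)) = -10*(-4 + (2*d)/(-3 + A)) = -10*(-4 + 2*d/(-3 + A)) = -2*(-20 + 10*d/(-3 + A)) = 40 - 20*d/(-3 + A))
W(z, u) = -20*u*(-2 + u)*(-6 - u + 2*z)/(-3 + z) (W(z, u) = ((u*(u - 2))*(-1))*(20*(-6 - u + 2*z)/(-3 + z)) = ((u*(-2 + u))*(-1))*(20*(-6 - u + 2*z)/(-3 + z)) = (-u*(-2 + u))*(20*(-6 - u + 2*z)/(-3 + z)) = -20*u*(-2 + u)*(-6 - u + 2*z)/(-3 + z))
(43*37 + 32)*W(5, -8) = (43*37 + 32)*(20*(-8)*(-2 - 8)*(6 - 8 - 2*5)/(-3 + 5)) = (1591 + 32)*(20*(-8)*(-10)*(6 - 8 - 10)/2) = 1623*(20*(-8)*(1/2)*(-10)*(-12)) = 1623*(-9600) = -15580800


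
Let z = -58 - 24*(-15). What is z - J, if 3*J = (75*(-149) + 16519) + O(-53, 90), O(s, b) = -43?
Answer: -1465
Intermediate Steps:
J = 1767 (J = ((75*(-149) + 16519) - 43)/3 = ((-11175 + 16519) - 43)/3 = (5344 - 43)/3 = (1/3)*5301 = 1767)
z = 302 (z = -58 + 360 = 302)
z - J = 302 - 1*1767 = 302 - 1767 = -1465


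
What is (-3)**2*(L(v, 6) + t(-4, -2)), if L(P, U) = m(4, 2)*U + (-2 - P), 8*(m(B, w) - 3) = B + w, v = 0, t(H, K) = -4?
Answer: 297/2 ≈ 148.50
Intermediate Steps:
m(B, w) = 3 + B/8 + w/8 (m(B, w) = 3 + (B + w)/8 = 3 + (B/8 + w/8) = 3 + B/8 + w/8)
L(P, U) = -2 - P + 15*U/4 (L(P, U) = (3 + (1/8)*4 + (1/8)*2)*U + (-2 - P) = (3 + 1/2 + 1/4)*U + (-2 - P) = 15*U/4 + (-2 - P) = -2 - P + 15*U/4)
(-3)**2*(L(v, 6) + t(-4, -2)) = (-3)**2*((-2 - 1*0 + (15/4)*6) - 4) = 9*((-2 + 0 + 45/2) - 4) = 9*(41/2 - 4) = 9*(33/2) = 297/2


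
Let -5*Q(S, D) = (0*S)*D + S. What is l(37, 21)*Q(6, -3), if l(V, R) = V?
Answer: -222/5 ≈ -44.400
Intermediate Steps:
Q(S, D) = -S/5 (Q(S, D) = -((0*S)*D + S)/5 = -(0*D + S)/5 = -(0 + S)/5 = -S/5)
l(37, 21)*Q(6, -3) = 37*(-1/5*6) = 37*(-6/5) = -222/5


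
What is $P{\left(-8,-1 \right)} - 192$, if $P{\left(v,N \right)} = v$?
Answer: $-200$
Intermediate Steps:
$P{\left(-8,-1 \right)} - 192 = -8 - 192 = -200$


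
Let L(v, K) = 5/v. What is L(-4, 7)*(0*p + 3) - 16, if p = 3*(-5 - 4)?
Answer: -79/4 ≈ -19.750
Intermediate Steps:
p = -27 (p = 3*(-9) = -27)
L(-4, 7)*(0*p + 3) - 16 = (5/(-4))*(0*(-27) + 3) - 16 = (5*(-¼))*(0 + 3) - 16 = -5/4*3 - 16 = -15/4 - 16 = -79/4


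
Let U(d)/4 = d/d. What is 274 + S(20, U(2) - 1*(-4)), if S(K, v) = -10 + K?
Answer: 284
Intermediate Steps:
U(d) = 4 (U(d) = 4*(d/d) = 4*1 = 4)
274 + S(20, U(2) - 1*(-4)) = 274 + (-10 + 20) = 274 + 10 = 284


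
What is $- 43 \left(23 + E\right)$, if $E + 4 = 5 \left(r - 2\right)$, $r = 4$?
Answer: $-1247$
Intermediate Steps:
$E = 6$ ($E = -4 + 5 \left(4 - 2\right) = -4 + 5 \cdot 2 = -4 + 10 = 6$)
$- 43 \left(23 + E\right) = - 43 \left(23 + 6\right) = \left(-43\right) 29 = -1247$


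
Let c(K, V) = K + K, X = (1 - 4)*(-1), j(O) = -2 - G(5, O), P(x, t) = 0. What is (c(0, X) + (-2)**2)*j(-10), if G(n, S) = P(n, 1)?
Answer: -8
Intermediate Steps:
G(n, S) = 0
j(O) = -2 (j(O) = -2 - 1*0 = -2 + 0 = -2)
X = 3 (X = -3*(-1) = 3)
c(K, V) = 2*K
(c(0, X) + (-2)**2)*j(-10) = (2*0 + (-2)**2)*(-2) = (0 + 4)*(-2) = 4*(-2) = -8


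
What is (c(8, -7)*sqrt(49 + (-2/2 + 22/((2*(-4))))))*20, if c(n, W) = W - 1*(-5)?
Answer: -20*sqrt(181) ≈ -269.07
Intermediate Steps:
c(n, W) = 5 + W (c(n, W) = W + 5 = 5 + W)
(c(8, -7)*sqrt(49 + (-2/2 + 22/((2*(-4))))))*20 = ((5 - 7)*sqrt(49 + (-2/2 + 22/((2*(-4))))))*20 = -2*sqrt(49 + (-2*1/2 + 22/(-8)))*20 = -2*sqrt(49 + (-1 + 22*(-1/8)))*20 = -2*sqrt(49 + (-1 - 11/4))*20 = -2*sqrt(49 - 15/4)*20 = -sqrt(181)*20 = -20*sqrt(181)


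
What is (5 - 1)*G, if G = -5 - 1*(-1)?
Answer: -16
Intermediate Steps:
G = -4 (G = -5 + 1 = -4)
(5 - 1)*G = (5 - 1)*(-4) = 4*(-4) = -16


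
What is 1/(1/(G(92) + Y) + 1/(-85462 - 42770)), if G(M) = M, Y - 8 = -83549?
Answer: -10700832168/211681 ≈ -50552.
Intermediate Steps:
Y = -83541 (Y = 8 - 83549 = -83541)
1/(1/(G(92) + Y) + 1/(-85462 - 42770)) = 1/(1/(92 - 83541) + 1/(-85462 - 42770)) = 1/(1/(-83449) + 1/(-128232)) = 1/(-1/83449 - 1/128232) = 1/(-211681/10700832168) = -10700832168/211681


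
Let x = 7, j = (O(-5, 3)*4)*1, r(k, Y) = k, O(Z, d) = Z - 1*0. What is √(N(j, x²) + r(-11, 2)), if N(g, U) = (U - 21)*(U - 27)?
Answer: 11*√5 ≈ 24.597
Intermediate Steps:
O(Z, d) = Z (O(Z, d) = Z + 0 = Z)
j = -20 (j = -5*4*1 = -20*1 = -20)
N(g, U) = (-27 + U)*(-21 + U) (N(g, U) = (-21 + U)*(-27 + U) = (-27 + U)*(-21 + U))
√(N(j, x²) + r(-11, 2)) = √((567 + (7²)² - 48*7²) - 11) = √((567 + 49² - 48*49) - 11) = √((567 + 2401 - 2352) - 11) = √(616 - 11) = √605 = 11*√5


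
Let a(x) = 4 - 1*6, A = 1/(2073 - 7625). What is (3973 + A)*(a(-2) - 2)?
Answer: -22058095/1388 ≈ -15892.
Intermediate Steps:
A = -1/5552 (A = 1/(-5552) = -1/5552 ≈ -0.00018012)
a(x) = -2 (a(x) = 4 - 6 = -2)
(3973 + A)*(a(-2) - 2) = (3973 - 1/5552)*(-2 - 2) = (22058095/5552)*(-4) = -22058095/1388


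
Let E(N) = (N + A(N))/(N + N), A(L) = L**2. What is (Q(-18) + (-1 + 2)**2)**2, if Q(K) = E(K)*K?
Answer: 23716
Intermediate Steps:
E(N) = (N + N**2)/(2*N) (E(N) = (N + N**2)/(N + N) = (N + N**2)/((2*N)) = (N + N**2)*(1/(2*N)) = (N + N**2)/(2*N))
Q(K) = K*(1/2 + K/2) (Q(K) = (1/2 + K/2)*K = K*(1/2 + K/2))
(Q(-18) + (-1 + 2)**2)**2 = ((1/2)*(-18)*(1 - 18) + (-1 + 2)**2)**2 = ((1/2)*(-18)*(-17) + 1**2)**2 = (153 + 1)**2 = 154**2 = 23716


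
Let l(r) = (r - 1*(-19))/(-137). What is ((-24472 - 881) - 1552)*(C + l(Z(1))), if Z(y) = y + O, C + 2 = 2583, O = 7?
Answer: -9512800850/137 ≈ -6.9437e+7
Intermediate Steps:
C = 2581 (C = -2 + 2583 = 2581)
Z(y) = 7 + y (Z(y) = y + 7 = 7 + y)
l(r) = -19/137 - r/137 (l(r) = (r + 19)*(-1/137) = (19 + r)*(-1/137) = -19/137 - r/137)
((-24472 - 881) - 1552)*(C + l(Z(1))) = ((-24472 - 881) - 1552)*(2581 + (-19/137 - (7 + 1)/137)) = (-25353 - 1552)*(2581 + (-19/137 - 1/137*8)) = -26905*(2581 + (-19/137 - 8/137)) = -26905*(2581 - 27/137) = -26905*353570/137 = -9512800850/137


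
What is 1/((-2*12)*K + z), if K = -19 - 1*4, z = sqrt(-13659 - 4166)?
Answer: 24/14023 - 5*I*sqrt(713)/322529 ≈ 0.0017115 - 0.00041395*I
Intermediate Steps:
z = 5*I*sqrt(713) (z = sqrt(-17825) = 5*I*sqrt(713) ≈ 133.51*I)
K = -23 (K = -19 - 4 = -23)
1/((-2*12)*K + z) = 1/(-2*12*(-23) + 5*I*sqrt(713)) = 1/(-24*(-23) + 5*I*sqrt(713)) = 1/(552 + 5*I*sqrt(713))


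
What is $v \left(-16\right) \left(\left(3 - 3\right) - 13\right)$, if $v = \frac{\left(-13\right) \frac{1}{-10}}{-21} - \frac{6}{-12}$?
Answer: $\frac{9568}{105} \approx 91.124$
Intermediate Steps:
$v = \frac{46}{105}$ ($v = \left(-13\right) \left(- \frac{1}{10}\right) \left(- \frac{1}{21}\right) - - \frac{1}{2} = \frac{13}{10} \left(- \frac{1}{21}\right) + \frac{1}{2} = - \frac{13}{210} + \frac{1}{2} = \frac{46}{105} \approx 0.4381$)
$v \left(-16\right) \left(\left(3 - 3\right) - 13\right) = \frac{46}{105} \left(-16\right) \left(\left(3 - 3\right) - 13\right) = - \frac{736 \left(0 - 13\right)}{105} = \left(- \frac{736}{105}\right) \left(-13\right) = \frac{9568}{105}$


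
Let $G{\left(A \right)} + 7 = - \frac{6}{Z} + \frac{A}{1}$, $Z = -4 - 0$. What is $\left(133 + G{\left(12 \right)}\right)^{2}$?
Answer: $\frac{77841}{4} \approx 19460.0$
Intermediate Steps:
$Z = -4$ ($Z = -4 + 0 = -4$)
$G{\left(A \right)} = - \frac{11}{2} + A$ ($G{\left(A \right)} = -7 + \left(- \frac{6}{-4} + \frac{A}{1}\right) = -7 + \left(\left(-6\right) \left(- \frac{1}{4}\right) + A 1\right) = -7 + \left(\frac{3}{2} + A\right) = - \frac{11}{2} + A$)
$\left(133 + G{\left(12 \right)}\right)^{2} = \left(133 + \left(- \frac{11}{2} + 12\right)\right)^{2} = \left(133 + \frac{13}{2}\right)^{2} = \left(\frac{279}{2}\right)^{2} = \frac{77841}{4}$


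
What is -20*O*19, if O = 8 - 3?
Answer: -1900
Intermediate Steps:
O = 5
-20*O*19 = -20*5*19 = -100*19 = -1900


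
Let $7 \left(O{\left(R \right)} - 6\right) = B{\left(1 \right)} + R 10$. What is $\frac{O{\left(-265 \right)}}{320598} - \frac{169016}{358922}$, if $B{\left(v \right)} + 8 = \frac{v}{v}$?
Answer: $- \frac{190120961003}{402743863746} \approx -0.47206$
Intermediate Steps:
$B{\left(v \right)} = -7$ ($B{\left(v \right)} = -8 + \frac{v}{v} = -8 + 1 = -7$)
$O{\left(R \right)} = 5 + \frac{10 R}{7}$ ($O{\left(R \right)} = 6 + \frac{-7 + R 10}{7} = 6 + \frac{-7 + 10 R}{7} = 6 + \left(-1 + \frac{10 R}{7}\right) = 5 + \frac{10 R}{7}$)
$\frac{O{\left(-265 \right)}}{320598} - \frac{169016}{358922} = \frac{5 + \frac{10}{7} \left(-265\right)}{320598} - \frac{169016}{358922} = \left(5 - \frac{2650}{7}\right) \frac{1}{320598} - \frac{84508}{179461} = \left(- \frac{2615}{7}\right) \frac{1}{320598} - \frac{84508}{179461} = - \frac{2615}{2244186} - \frac{84508}{179461} = - \frac{190120961003}{402743863746}$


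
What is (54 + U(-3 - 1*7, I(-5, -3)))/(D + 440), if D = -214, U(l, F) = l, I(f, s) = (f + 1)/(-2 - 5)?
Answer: 22/113 ≈ 0.19469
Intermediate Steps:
I(f, s) = -⅐ - f/7 (I(f, s) = (1 + f)/(-7) = (1 + f)*(-⅐) = -⅐ - f/7)
(54 + U(-3 - 1*7, I(-5, -3)))/(D + 440) = (54 + (-3 - 1*7))/(-214 + 440) = (54 + (-3 - 7))/226 = (54 - 10)*(1/226) = 44*(1/226) = 22/113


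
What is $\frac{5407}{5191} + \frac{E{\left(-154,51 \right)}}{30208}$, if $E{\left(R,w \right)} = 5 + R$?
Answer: $\frac{162561197}{156809728} \approx 1.0367$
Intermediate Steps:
$\frac{5407}{5191} + \frac{E{\left(-154,51 \right)}}{30208} = \frac{5407}{5191} + \frac{5 - 154}{30208} = 5407 \cdot \frac{1}{5191} - \frac{149}{30208} = \frac{5407}{5191} - \frac{149}{30208} = \frac{162561197}{156809728}$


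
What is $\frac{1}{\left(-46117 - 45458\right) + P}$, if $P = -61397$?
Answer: $- \frac{1}{152972} \approx -6.5371 \cdot 10^{-6}$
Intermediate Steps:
$\frac{1}{\left(-46117 - 45458\right) + P} = \frac{1}{\left(-46117 - 45458\right) - 61397} = \frac{1}{-91575 - 61397} = \frac{1}{-152972} = - \frac{1}{152972}$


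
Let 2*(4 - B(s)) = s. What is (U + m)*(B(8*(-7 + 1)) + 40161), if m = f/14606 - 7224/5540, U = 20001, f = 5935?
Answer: 16259998017150461/20229310 ≈ 8.0378e+8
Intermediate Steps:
m = -18158461/20229310 (m = 5935/14606 - 7224/5540 = 5935*(1/14606) - 7224*1/5540 = 5935/14606 - 1806/1385 = -18158461/20229310 ≈ -0.89763)
B(s) = 4 - s/2
(U + m)*(B(8*(-7 + 1)) + 40161) = (20001 - 18158461/20229310)*((4 - 4*(-7 + 1)) + 40161) = 404588270849*((4 - 4*(-6)) + 40161)/20229310 = 404588270849*((4 - 1/2*(-48)) + 40161)/20229310 = 404588270849*((4 + 24) + 40161)/20229310 = 404588270849*(28 + 40161)/20229310 = (404588270849/20229310)*40189 = 16259998017150461/20229310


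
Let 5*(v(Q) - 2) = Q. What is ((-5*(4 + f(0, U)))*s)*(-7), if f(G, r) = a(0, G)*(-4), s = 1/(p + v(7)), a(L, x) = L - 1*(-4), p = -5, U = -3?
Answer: 525/2 ≈ 262.50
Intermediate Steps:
v(Q) = 2 + Q/5
a(L, x) = 4 + L (a(L, x) = L + 4 = 4 + L)
s = -5/8 (s = 1/(-5 + (2 + (⅕)*7)) = 1/(-5 + (2 + 7/5)) = 1/(-5 + 17/5) = 1/(-8/5) = -5/8 ≈ -0.62500)
f(G, r) = -16 (f(G, r) = (4 + 0)*(-4) = 4*(-4) = -16)
((-5*(4 + f(0, U)))*s)*(-7) = (-5*(4 - 16)*(-5/8))*(-7) = (-5*(-12)*(-5/8))*(-7) = (60*(-5/8))*(-7) = -75/2*(-7) = 525/2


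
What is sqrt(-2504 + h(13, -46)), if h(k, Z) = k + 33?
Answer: I*sqrt(2458) ≈ 49.578*I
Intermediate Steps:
h(k, Z) = 33 + k
sqrt(-2504 + h(13, -46)) = sqrt(-2504 + (33 + 13)) = sqrt(-2504 + 46) = sqrt(-2458) = I*sqrt(2458)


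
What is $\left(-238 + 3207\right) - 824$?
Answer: $2145$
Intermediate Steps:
$\left(-238 + 3207\right) - 824 = 2969 - 824 = 2145$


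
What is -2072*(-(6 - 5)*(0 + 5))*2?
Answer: 20720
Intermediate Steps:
-2072*(-(6 - 5)*(0 + 5))*2 = -2072*(-5)*2 = -2072*(-1*5)*2 = -(-10360)*2 = -2072*(-10) = 20720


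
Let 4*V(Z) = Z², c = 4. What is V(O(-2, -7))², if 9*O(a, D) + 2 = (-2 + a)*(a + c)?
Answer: 625/6561 ≈ 0.095260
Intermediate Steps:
O(a, D) = -2/9 + (-2 + a)*(4 + a)/9 (O(a, D) = -2/9 + ((-2 + a)*(a + 4))/9 = -2/9 + ((-2 + a)*(4 + a))/9 = -2/9 + (-2 + a)*(4 + a)/9)
V(Z) = Z²/4
V(O(-2, -7))² = ((-10/9 + (⅑)*(-2)² + (2/9)*(-2))²/4)² = ((-10/9 + (⅑)*4 - 4/9)²/4)² = ((-10/9 + 4/9 - 4/9)²/4)² = ((-10/9)²/4)² = ((¼)*(100/81))² = (25/81)² = 625/6561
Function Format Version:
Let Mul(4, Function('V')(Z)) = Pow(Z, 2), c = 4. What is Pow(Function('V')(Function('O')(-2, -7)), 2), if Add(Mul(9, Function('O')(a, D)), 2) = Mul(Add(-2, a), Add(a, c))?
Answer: Rational(625, 6561) ≈ 0.095260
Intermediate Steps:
Function('O')(a, D) = Add(Rational(-2, 9), Mul(Rational(1, 9), Add(-2, a), Add(4, a))) (Function('O')(a, D) = Add(Rational(-2, 9), Mul(Rational(1, 9), Mul(Add(-2, a), Add(a, 4)))) = Add(Rational(-2, 9), Mul(Rational(1, 9), Mul(Add(-2, a), Add(4, a)))) = Add(Rational(-2, 9), Mul(Rational(1, 9), Add(-2, a), Add(4, a))))
Function('V')(Z) = Mul(Rational(1, 4), Pow(Z, 2))
Pow(Function('V')(Function('O')(-2, -7)), 2) = Pow(Mul(Rational(1, 4), Pow(Add(Rational(-10, 9), Mul(Rational(1, 9), Pow(-2, 2)), Mul(Rational(2, 9), -2)), 2)), 2) = Pow(Mul(Rational(1, 4), Pow(Add(Rational(-10, 9), Mul(Rational(1, 9), 4), Rational(-4, 9)), 2)), 2) = Pow(Mul(Rational(1, 4), Pow(Add(Rational(-10, 9), Rational(4, 9), Rational(-4, 9)), 2)), 2) = Pow(Mul(Rational(1, 4), Pow(Rational(-10, 9), 2)), 2) = Pow(Mul(Rational(1, 4), Rational(100, 81)), 2) = Pow(Rational(25, 81), 2) = Rational(625, 6561)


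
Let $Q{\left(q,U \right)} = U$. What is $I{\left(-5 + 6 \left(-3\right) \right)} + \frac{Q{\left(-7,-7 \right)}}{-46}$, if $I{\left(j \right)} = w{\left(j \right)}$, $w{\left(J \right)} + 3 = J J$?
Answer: $\frac{24203}{46} \approx 526.15$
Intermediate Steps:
$w{\left(J \right)} = -3 + J^{2}$ ($w{\left(J \right)} = -3 + J J = -3 + J^{2}$)
$I{\left(j \right)} = -3 + j^{2}$
$I{\left(-5 + 6 \left(-3\right) \right)} + \frac{Q{\left(-7,-7 \right)}}{-46} = \left(-3 + \left(-5 + 6 \left(-3\right)\right)^{2}\right) + \frac{1}{-46} \left(-7\right) = \left(-3 + \left(-5 - 18\right)^{2}\right) - - \frac{7}{46} = \left(-3 + \left(-23\right)^{2}\right) + \frac{7}{46} = \left(-3 + 529\right) + \frac{7}{46} = 526 + \frac{7}{46} = \frac{24203}{46}$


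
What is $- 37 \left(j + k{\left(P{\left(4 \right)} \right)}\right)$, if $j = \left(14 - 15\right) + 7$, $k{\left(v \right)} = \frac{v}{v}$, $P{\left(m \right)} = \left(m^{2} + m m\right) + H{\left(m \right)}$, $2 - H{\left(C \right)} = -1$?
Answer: $-259$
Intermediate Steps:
$H{\left(C \right)} = 3$ ($H{\left(C \right)} = 2 - -1 = 2 + 1 = 3$)
$P{\left(m \right)} = 3 + 2 m^{2}$ ($P{\left(m \right)} = \left(m^{2} + m m\right) + 3 = \left(m^{2} + m^{2}\right) + 3 = 2 m^{2} + 3 = 3 + 2 m^{2}$)
$k{\left(v \right)} = 1$
$j = 6$ ($j = -1 + 7 = 6$)
$- 37 \left(j + k{\left(P{\left(4 \right)} \right)}\right) = - 37 \left(6 + 1\right) = \left(-37\right) 7 = -259$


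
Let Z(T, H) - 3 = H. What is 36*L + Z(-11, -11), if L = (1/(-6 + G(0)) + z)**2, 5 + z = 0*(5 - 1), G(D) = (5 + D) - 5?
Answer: 953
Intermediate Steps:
Z(T, H) = 3 + H
G(D) = D
z = -5 (z = -5 + 0*(5 - 1) = -5 + 0*4 = -5 + 0 = -5)
L = 961/36 (L = (1/(-6 + 0) - 5)**2 = (1/(-6) - 5)**2 = (-1/6 - 5)**2 = (-31/6)**2 = 961/36 ≈ 26.694)
36*L + Z(-11, -11) = 36*(961/36) + (3 - 11) = 961 - 8 = 953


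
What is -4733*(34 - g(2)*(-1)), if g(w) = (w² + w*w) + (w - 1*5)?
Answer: -184587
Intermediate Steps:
g(w) = -5 + w + 2*w² (g(w) = (w² + w²) + (w - 5) = 2*w² + (-5 + w) = -5 + w + 2*w²)
-4733*(34 - g(2)*(-1)) = -4733*(34 - (-5 + 2 + 2*2²)*(-1)) = -4733*(34 - (-5 + 2 + 2*4)*(-1)) = -4733*(34 - (-5 + 2 + 8)*(-1)) = -4733*(34 - 5*(-1)) = -4733*(34 - 1*(-5)) = -4733*(34 + 5) = -4733*39 = -184587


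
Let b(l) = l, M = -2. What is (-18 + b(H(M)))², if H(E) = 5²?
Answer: 49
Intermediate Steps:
H(E) = 25
(-18 + b(H(M)))² = (-18 + 25)² = 7² = 49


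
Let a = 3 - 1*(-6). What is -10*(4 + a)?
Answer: -130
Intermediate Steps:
a = 9 (a = 3 + 6 = 9)
-10*(4 + a) = -10*(4 + 9) = -10*13 = -130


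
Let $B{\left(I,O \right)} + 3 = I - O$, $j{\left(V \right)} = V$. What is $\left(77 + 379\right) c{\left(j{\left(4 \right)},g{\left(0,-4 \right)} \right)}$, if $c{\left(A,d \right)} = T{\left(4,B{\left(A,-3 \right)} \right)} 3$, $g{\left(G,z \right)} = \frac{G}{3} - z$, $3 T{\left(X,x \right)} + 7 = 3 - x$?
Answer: $-3648$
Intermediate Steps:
$B{\left(I,O \right)} = -3 + I - O$ ($B{\left(I,O \right)} = -3 + \left(I - O\right) = -3 + I - O$)
$T{\left(X,x \right)} = - \frac{4}{3} - \frac{x}{3}$ ($T{\left(X,x \right)} = - \frac{7}{3} + \frac{3 - x}{3} = - \frac{7}{3} - \left(-1 + \frac{x}{3}\right) = - \frac{4}{3} - \frac{x}{3}$)
$g{\left(G,z \right)} = - z + \frac{G}{3}$ ($g{\left(G,z \right)} = \frac{G}{3} - z = - z + \frac{G}{3}$)
$c{\left(A,d \right)} = -4 - A$ ($c{\left(A,d \right)} = \left(- \frac{4}{3} - \frac{-3 + A - -3}{3}\right) 3 = \left(- \frac{4}{3} - \frac{-3 + A + 3}{3}\right) 3 = \left(- \frac{4}{3} - \frac{A}{3}\right) 3 = -4 - A$)
$\left(77 + 379\right) c{\left(j{\left(4 \right)},g{\left(0,-4 \right)} \right)} = \left(77 + 379\right) \left(-4 - 4\right) = 456 \left(-4 - 4\right) = 456 \left(-8\right) = -3648$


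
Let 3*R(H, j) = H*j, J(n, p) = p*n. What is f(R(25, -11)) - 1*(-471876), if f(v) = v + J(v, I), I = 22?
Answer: 1409303/3 ≈ 4.6977e+5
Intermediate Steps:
J(n, p) = n*p
R(H, j) = H*j/3 (R(H, j) = (H*j)/3 = H*j/3)
f(v) = 23*v (f(v) = v + v*22 = v + 22*v = 23*v)
f(R(25, -11)) - 1*(-471876) = 23*((⅓)*25*(-11)) - 1*(-471876) = 23*(-275/3) + 471876 = -6325/3 + 471876 = 1409303/3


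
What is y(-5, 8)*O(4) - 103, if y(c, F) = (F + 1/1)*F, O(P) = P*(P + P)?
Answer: 2201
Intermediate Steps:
O(P) = 2*P² (O(P) = P*(2*P) = 2*P²)
y(c, F) = F*(1 + F) (y(c, F) = (F + 1)*F = (1 + F)*F = F*(1 + F))
y(-5, 8)*O(4) - 103 = (8*(1 + 8))*(2*4²) - 103 = (8*9)*(2*16) - 103 = 72*32 - 103 = 2304 - 103 = 2201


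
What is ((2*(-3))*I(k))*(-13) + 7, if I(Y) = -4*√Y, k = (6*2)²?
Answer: -3737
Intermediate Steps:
k = 144 (k = 12² = 144)
((2*(-3))*I(k))*(-13) + 7 = ((2*(-3))*(-4*√144))*(-13) + 7 = -(-24)*12*(-13) + 7 = -6*(-48)*(-13) + 7 = 288*(-13) + 7 = -3744 + 7 = -3737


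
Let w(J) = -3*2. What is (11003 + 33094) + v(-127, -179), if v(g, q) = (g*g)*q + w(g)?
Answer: -2843000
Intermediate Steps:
w(J) = -6
v(g, q) = -6 + q*g² (v(g, q) = (g*g)*q - 6 = g²*q - 6 = q*g² - 6 = -6 + q*g²)
(11003 + 33094) + v(-127, -179) = (11003 + 33094) + (-6 - 179*(-127)²) = 44097 + (-6 - 179*16129) = 44097 + (-6 - 2887091) = 44097 - 2887097 = -2843000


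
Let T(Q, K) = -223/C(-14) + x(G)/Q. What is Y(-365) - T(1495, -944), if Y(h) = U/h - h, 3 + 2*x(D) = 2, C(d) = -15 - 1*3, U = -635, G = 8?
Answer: 348049036/982215 ≈ 354.35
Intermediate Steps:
C(d) = -18 (C(d) = -15 - 3 = -18)
x(D) = -½ (x(D) = -3/2 + (½)*2 = -3/2 + 1 = -½)
T(Q, K) = 223/18 - 1/(2*Q) (T(Q, K) = -223/(-18) - 1/(2*Q) = -223*(-1/18) - 1/(2*Q) = 223/18 - 1/(2*Q))
Y(h) = -h - 635/h (Y(h) = -635/h - h = -h - 635/h)
Y(-365) - T(1495, -944) = (-1*(-365) - 635/(-365)) - (-9 + 223*1495)/(18*1495) = (365 - 635*(-1/365)) - (-9 + 333385)/(18*1495) = (365 + 127/73) - 333376/(18*1495) = 26772/73 - 1*166688/13455 = 26772/73 - 166688/13455 = 348049036/982215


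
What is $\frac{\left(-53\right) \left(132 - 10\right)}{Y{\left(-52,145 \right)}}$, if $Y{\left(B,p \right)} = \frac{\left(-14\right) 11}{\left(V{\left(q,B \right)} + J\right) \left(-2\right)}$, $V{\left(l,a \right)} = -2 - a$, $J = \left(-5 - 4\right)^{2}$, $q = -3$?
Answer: $- \frac{847046}{77} \approx -11001.0$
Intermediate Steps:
$J = 81$ ($J = \left(-9\right)^{2} = 81$)
$Y{\left(B,p \right)} = - \frac{154}{-158 + 2 B}$ ($Y{\left(B,p \right)} = \frac{\left(-14\right) 11}{\left(\left(-2 - B\right) + 81\right) \left(-2\right)} = - \frac{154}{\left(79 - B\right) \left(-2\right)} = - \frac{154}{-158 + 2 B}$)
$\frac{\left(-53\right) \left(132 - 10\right)}{Y{\left(-52,145 \right)}} = \frac{\left(-53\right) \left(132 - 10\right)}{\left(-77\right) \frac{1}{-79 - 52}} = \frac{\left(-53\right) 122}{\left(-77\right) \frac{1}{-131}} = - \frac{6466}{\left(-77\right) \left(- \frac{1}{131}\right)} = - \frac{6466}{\frac{77}{131}} = \left(-6466\right) \frac{131}{77} = - \frac{847046}{77}$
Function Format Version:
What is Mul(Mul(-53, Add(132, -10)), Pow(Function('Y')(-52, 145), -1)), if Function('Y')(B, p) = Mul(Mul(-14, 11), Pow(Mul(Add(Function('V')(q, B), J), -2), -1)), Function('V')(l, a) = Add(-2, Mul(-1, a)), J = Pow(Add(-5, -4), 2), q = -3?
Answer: Rational(-847046, 77) ≈ -11001.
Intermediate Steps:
J = 81 (J = Pow(-9, 2) = 81)
Function('Y')(B, p) = Mul(-154, Pow(Add(-158, Mul(2, B)), -1)) (Function('Y')(B, p) = Mul(Mul(-14, 11), Pow(Mul(Add(Add(-2, Mul(-1, B)), 81), -2), -1)) = Mul(-154, Pow(Mul(Add(79, Mul(-1, B)), -2), -1)) = Mul(-154, Pow(Add(-158, Mul(2, B)), -1)))
Mul(Mul(-53, Add(132, -10)), Pow(Function('Y')(-52, 145), -1)) = Mul(Mul(-53, Add(132, -10)), Pow(Mul(-77, Pow(Add(-79, -52), -1)), -1)) = Mul(Mul(-53, 122), Pow(Mul(-77, Pow(-131, -1)), -1)) = Mul(-6466, Pow(Mul(-77, Rational(-1, 131)), -1)) = Mul(-6466, Pow(Rational(77, 131), -1)) = Mul(-6466, Rational(131, 77)) = Rational(-847046, 77)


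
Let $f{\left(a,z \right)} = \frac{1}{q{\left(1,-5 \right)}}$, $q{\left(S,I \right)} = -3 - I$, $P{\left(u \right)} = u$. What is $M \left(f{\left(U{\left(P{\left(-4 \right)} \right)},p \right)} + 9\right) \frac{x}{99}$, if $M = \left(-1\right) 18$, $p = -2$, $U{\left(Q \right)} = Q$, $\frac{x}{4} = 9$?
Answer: $- \frac{684}{11} \approx -62.182$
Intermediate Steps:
$x = 36$ ($x = 4 \cdot 9 = 36$)
$f{\left(a,z \right)} = \frac{1}{2}$ ($f{\left(a,z \right)} = \frac{1}{-3 - -5} = \frac{1}{-3 + 5} = \frac{1}{2}$)
$M = -18$
$M \left(f{\left(U{\left(P{\left(-4 \right)} \right)},p \right)} + 9\right) \frac{x}{99} = - 18 \left(\frac{1}{2} + 9\right) \frac{36}{99} = \left(-18\right) \frac{19}{2} \cdot 36 \cdot \frac{1}{99} = \left(-171\right) \frac{4}{11} = - \frac{684}{11}$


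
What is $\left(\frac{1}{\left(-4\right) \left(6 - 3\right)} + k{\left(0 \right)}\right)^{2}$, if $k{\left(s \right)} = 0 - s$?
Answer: $\frac{1}{144} \approx 0.0069444$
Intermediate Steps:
$k{\left(s \right)} = - s$
$\left(\frac{1}{\left(-4\right) \left(6 - 3\right)} + k{\left(0 \right)}\right)^{2} = \left(\frac{1}{\left(-4\right) \left(6 - 3\right)} - 0\right)^{2} = \left(\frac{1}{\left(-4\right) 3} + 0\right)^{2} = \left(\frac{1}{-12} + 0\right)^{2} = \left(- \frac{1}{12} + 0\right)^{2} = \left(- \frac{1}{12}\right)^{2} = \frac{1}{144}$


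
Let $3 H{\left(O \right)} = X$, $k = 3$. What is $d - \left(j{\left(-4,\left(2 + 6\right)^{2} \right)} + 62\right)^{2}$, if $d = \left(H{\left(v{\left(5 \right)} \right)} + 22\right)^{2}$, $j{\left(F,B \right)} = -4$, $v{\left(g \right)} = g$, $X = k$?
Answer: $-2835$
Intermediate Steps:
$X = 3$
$H{\left(O \right)} = 1$ ($H{\left(O \right)} = \frac{1}{3} \cdot 3 = 1$)
$d = 529$ ($d = \left(1 + 22\right)^{2} = 23^{2} = 529$)
$d - \left(j{\left(-4,\left(2 + 6\right)^{2} \right)} + 62\right)^{2} = 529 - \left(-4 + 62\right)^{2} = 529 - 58^{2} = 529 - 3364 = -2835$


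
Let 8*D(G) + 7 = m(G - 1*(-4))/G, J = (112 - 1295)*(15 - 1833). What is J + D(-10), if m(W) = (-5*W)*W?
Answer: 17205563/8 ≈ 2.1507e+6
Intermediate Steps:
m(W) = -5*W**2
J = 2150694 (J = -1183*(-1818) = 2150694)
D(G) = -7/8 - 5*(4 + G)**2/(8*G) (D(G) = -7/8 + ((-5*(G - 1*(-4))**2)/G)/8 = -7/8 + ((-5*(G + 4)**2)/G)/8 = -7/8 + ((-5*(4 + G)**2)/G)/8 = -7/8 + (-5*(4 + G)**2/G)/8 = -7/8 - 5*(4 + G)**2/(8*G))
J + D(-10) = 2150694 + (1/8)*(-7*(-10) - 5*(4 - 10)**2)/(-10) = 2150694 + (1/8)*(-1/10)*(70 - 5*(-6)**2) = 2150694 + (1/8)*(-1/10)*(70 - 5*36) = 2150694 + (1/8)*(-1/10)*(70 - 180) = 2150694 + (1/8)*(-1/10)*(-110) = 2150694 + 11/8 = 17205563/8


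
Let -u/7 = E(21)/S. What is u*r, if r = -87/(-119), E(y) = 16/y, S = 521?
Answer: -464/61999 ≈ -0.0074840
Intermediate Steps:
u = -16/1563 (u = -7*16/21/521 = -7*16*(1/21)/521 = -16/(3*521) = -7*16/10941 = -16/1563 ≈ -0.010237)
r = 87/119 (r = -87*(-1/119) = 87/119 ≈ 0.73109)
u*r = -16/1563*87/119 = -464/61999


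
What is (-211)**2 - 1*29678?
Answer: 14843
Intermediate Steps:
(-211)**2 - 1*29678 = 44521 - 29678 = 14843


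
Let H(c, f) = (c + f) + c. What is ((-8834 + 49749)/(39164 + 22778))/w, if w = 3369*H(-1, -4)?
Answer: -40915/1252095588 ≈ -3.2677e-5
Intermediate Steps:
H(c, f) = f + 2*c
w = -20214 (w = 3369*(-4 + 2*(-1)) = 3369*(-4 - 2) = 3369*(-6) = -20214)
((-8834 + 49749)/(39164 + 22778))/w = ((-8834 + 49749)/(39164 + 22778))/(-20214) = (40915/61942)*(-1/20214) = -40915/1252095588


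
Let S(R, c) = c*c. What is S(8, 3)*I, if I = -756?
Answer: -6804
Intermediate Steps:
S(R, c) = c²
S(8, 3)*I = 3²*(-756) = 9*(-756) = -6804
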